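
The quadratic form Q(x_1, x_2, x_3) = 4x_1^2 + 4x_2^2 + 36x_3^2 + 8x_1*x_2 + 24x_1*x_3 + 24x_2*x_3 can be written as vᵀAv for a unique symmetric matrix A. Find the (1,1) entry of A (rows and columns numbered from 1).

4

The coefficient of x_1^2 in Q is 4, and that is exactly A[1,1].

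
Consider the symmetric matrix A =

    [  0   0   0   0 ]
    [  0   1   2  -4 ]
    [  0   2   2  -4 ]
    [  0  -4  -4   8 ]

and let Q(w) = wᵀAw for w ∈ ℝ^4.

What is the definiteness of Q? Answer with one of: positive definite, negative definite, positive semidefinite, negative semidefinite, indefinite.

indefinite

Symmetric row and column elimination reduces A to a congruent diagonal form with pivots 0, 1, -2, 0.
Counting signs: 1 positive, 1 negative, 2 zero.
Hence Q is indefinite.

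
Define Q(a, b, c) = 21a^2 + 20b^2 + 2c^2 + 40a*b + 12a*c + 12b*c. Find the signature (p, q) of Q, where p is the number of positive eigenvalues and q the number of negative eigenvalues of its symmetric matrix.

(3, 0)

The associated matrix is A = [[21, 20, 6], [20, 20, 6], [6, 6, 2]].
Row-reducing A symmetrically gives the diagonal entries 21, 20/21, 1/5.
That gives 3 positive pivots.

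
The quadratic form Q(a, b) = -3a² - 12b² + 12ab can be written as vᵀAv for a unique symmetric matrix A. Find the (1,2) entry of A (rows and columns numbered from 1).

6

The coefficient of a·b in Q is 12. For a symmetric A this equals A[1,2] + A[2,1] = 2·A[1,2].
So A[1,2] = 12/2 = 6.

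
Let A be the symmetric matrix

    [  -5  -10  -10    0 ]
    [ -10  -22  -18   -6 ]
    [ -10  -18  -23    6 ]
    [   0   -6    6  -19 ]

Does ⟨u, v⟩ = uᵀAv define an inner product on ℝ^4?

Leading principal minors: Δ_1 = -5, Δ_2 = 10, Δ_3 = -10, Δ_4 = 10.
The signs alternate starting with Δ_1 < 0, so by Sylvester's criterion Q is negative definite.
⟨·,·⟩ is an inner product exactly when A is positive definite.

no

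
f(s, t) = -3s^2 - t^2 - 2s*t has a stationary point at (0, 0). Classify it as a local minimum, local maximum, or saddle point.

local maximum

The Hessian at the origin is H = [[-6, -2], [-2, -2]].
det H = -6·-2 − (-2)² = 8 > 0 and H[1,1] = -6 < 0, so H is negative definite.
Therefore the origin is a local maximum.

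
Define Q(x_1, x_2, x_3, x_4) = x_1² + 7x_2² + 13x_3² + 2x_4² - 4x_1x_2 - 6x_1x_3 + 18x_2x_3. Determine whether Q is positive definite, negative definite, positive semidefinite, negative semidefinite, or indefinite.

positive definite

The associated matrix is A = [[1, -2, -3, 0], [-2, 7, 9, 0], [-3, 9, 13, 0], [0, 0, 0, 2]].
Symmetric row and column elimination reduces A to a congruent diagonal form with pivots 1, 3, 1, 2.
Counting signs: 4 positive.
Hence Q is positive definite.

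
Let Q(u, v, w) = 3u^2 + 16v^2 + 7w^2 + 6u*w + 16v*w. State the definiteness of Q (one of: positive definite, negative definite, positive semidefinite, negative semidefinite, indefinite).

The symmetric matrix is A = [[3, 0, 3], [0, 16, 8], [3, 8, 7]].
Symmetric row and column elimination reduces A to a congruent diagonal form with pivots 3, 16, 0.
Counting signs: 2 positive, 1 zero.
Hence Q is positive semidefinite.

positive semidefinite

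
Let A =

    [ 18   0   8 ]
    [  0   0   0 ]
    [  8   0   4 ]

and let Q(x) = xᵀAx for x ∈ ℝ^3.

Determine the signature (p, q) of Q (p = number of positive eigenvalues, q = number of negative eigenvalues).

(2, 0)

Row-reducing A symmetrically gives the diagonal entries 18, 0, 4/9.
That gives 2 positive, 1 zero pivots.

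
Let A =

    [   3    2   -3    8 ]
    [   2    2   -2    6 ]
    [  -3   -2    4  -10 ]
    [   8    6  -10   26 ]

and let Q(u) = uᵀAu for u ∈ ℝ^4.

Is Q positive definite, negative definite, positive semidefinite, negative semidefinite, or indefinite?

positive semidefinite

Row-reducing A symmetrically gives the diagonal entries 3, 2/3, 1, 0.
Counting signs: 3 positive, 1 zero.
Hence Q is positive semidefinite.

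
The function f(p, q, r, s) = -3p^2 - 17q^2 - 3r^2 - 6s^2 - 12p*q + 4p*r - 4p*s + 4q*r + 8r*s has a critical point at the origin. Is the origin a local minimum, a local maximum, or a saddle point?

The Hessian at the origin is H = [[-6, -12, 4, -4], [-12, -34, 4, 0], [4, 4, -6, 8], [-4, 0, 8, -12]].
Applying the same elementary operations to the rows and columns of H produces a congruent diagonal matrix with entries -6, -10, -26/15, -4/13.
So there are 4 negative pivots.
H is negative definite, so the origin is a strict local maximum.

local maximum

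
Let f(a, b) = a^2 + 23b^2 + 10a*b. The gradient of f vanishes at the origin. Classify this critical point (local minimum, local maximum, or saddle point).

The Hessian at the origin is H = [[2, 10], [10, 46]].
det H = 2·46 − (10)² = -8 < 0, so H is indefinite.
Therefore the origin is a saddle point.

saddle point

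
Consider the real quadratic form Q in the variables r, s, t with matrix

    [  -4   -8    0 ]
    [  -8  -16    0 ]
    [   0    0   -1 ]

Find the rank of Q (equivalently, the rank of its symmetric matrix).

2

Row-reducing A symmetrically gives the diagonal entries -4, 0, -1.
So there are 2 negative, 1 zero pivots.
The rank is the number of nonzero pivots: 2.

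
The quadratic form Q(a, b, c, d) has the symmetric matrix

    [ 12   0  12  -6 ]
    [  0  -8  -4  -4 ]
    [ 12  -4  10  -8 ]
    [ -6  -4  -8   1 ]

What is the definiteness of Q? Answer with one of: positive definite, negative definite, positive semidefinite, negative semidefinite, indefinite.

Row-reducing A symmetrically gives the diagonal entries 12, -8, 0, 0.
Counting signs: 1 positive, 1 negative, 2 zero.
Hence Q is indefinite.

indefinite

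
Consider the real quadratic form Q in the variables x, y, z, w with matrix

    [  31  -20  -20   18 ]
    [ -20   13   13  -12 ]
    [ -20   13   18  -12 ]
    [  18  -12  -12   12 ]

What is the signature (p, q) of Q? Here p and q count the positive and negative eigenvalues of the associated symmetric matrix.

(3, 0)

Row-reducing A symmetrically gives the diagonal entries 31, 3/31, 5, 0.
That gives 3 positive, 1 zero pivots.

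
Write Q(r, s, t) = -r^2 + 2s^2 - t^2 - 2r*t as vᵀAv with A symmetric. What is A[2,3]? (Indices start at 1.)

0

The coefficient of s·t in Q is 0. For a symmetric A this equals A[2,3] + A[3,2] = 2·A[2,3].
So A[2,3] = 0/2 = 0.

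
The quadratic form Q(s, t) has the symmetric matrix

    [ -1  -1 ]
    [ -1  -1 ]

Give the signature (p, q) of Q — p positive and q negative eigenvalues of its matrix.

(0, 1)

Symmetric row and column elimination reduces A to a congruent diagonal form with pivots -1, 0.
That gives 1 negative, 1 zero pivots.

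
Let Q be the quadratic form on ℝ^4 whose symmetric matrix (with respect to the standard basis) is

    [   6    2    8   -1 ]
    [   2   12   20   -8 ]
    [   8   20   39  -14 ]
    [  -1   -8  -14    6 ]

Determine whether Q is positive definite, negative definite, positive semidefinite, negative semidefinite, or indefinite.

Leading principal minors: Δ_1 = 6, Δ_2 = 68, Δ_3 = 124, Δ_4 = 20.
All leading principal minors are positive, so by Sylvester's criterion Q is positive definite.

positive definite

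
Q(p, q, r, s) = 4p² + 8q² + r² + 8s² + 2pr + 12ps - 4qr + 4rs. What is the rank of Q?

Write A = [[4, 0, 1, 6], [0, 8, -2, 0], [1, -2, 1, 2], [6, 0, 2, 8]].
Row-reducing A symmetrically gives the diagonal entries 4, 8, 1/4, -2.
So there are 3 positive, 1 negative pivots.
The rank is the number of nonzero pivots: 4.

4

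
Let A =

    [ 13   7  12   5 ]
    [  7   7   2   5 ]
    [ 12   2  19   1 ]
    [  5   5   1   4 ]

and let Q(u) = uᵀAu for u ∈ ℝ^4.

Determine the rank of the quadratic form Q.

4

Congruent diagonalization of A (simultaneous row and column reduction) yields pivots 13, 42/13, 37/21, 12/37.
So there are 4 positive pivots.
The rank is the number of nonzero pivots: 4.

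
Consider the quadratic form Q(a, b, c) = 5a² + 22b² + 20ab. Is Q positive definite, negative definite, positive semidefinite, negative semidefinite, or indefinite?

Write A = [[5, 10, 0], [10, 22, 0], [0, 0, 0]].
Congruent diagonalization of A (simultaneous row and column reduction) yields pivots 5, 2, 0.
So there are 2 positive, 1 zero pivots.
Hence Q is positive semidefinite.

positive semidefinite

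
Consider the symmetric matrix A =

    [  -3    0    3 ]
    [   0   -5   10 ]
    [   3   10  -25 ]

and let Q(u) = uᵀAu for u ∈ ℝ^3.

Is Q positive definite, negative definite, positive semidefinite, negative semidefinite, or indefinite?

negative definite

Congruent diagonalization of A (simultaneous row and column reduction) yields pivots -3, -5, -2.
That gives 3 negative pivots.
Hence Q is negative definite.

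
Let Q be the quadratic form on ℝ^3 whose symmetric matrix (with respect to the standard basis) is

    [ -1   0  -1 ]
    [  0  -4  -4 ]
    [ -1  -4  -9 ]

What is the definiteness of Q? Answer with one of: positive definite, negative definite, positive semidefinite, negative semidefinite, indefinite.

negative definite

Symmetric row and column elimination reduces A to a congruent diagonal form with pivots -1, -4, -4.
Counting signs: 3 negative.
Hence Q is negative definite.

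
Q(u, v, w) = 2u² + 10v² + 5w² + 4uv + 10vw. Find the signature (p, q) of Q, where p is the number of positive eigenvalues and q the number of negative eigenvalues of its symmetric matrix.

The associated matrix is A = [[2, 2, 0], [2, 10, 5], [0, 5, 5]].
An LDLᵀ factorisation of A has diagonal entries 2, 8, 15/8.
That gives 3 positive pivots.

(3, 0)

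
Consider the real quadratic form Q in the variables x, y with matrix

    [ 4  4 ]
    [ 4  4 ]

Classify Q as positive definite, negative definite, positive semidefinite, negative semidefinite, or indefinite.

For the 2×2 matrix [[4, 4], [4, 4]]: det = 4·4 − (4)² = 0, trace = 8.
det = 0 so one eigenvalue is zero; the form is semidefinite with the sign of the trace.

positive semidefinite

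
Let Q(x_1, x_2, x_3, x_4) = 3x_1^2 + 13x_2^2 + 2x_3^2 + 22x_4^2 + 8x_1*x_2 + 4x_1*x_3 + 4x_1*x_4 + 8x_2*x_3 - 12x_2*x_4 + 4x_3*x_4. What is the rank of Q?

The symmetric matrix is A = [[3, 4, 2, 2], [4, 13, 4, -6], [2, 4, 2, 2], [2, -6, 2, 22]].
Symmetric row and column elimination reduces A to a congruent diagonal form with pivots 3, 23/3, 10/23, 0.
That gives 3 positive, 1 zero pivots.
The rank is the number of nonzero pivots: 3.

3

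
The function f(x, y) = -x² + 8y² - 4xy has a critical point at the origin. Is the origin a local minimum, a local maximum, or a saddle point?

saddle point

The Hessian at the origin is H = [[-2, -4], [-4, 16]].
det H = -2·16 − (-4)² = -48 < 0, so H is indefinite.
Therefore the origin is a saddle point.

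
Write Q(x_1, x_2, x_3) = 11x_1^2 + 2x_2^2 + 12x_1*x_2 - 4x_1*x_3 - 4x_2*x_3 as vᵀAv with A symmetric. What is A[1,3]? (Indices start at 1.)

-2

The coefficient of x_1·x_3 in Q is -4. For a symmetric A this equals A[1,3] + A[3,1] = 2·A[1,3].
So A[1,3] = -4/2 = -2.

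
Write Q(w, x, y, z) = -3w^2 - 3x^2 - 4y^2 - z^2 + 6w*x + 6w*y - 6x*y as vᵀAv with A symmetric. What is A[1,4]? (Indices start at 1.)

0

The coefficient of w·z in Q is 0. For a symmetric A this equals A[1,4] + A[4,1] = 2·A[1,4].
So A[1,4] = 0/2 = 0.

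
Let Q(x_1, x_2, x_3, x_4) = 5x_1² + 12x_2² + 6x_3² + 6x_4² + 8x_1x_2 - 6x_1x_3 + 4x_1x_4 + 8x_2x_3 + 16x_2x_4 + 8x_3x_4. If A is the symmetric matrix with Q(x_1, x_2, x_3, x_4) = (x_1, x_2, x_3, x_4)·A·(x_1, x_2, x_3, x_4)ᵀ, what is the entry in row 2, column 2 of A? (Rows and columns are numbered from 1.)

12

The coefficient of x_2² in Q is 12, and that is exactly A[2,2].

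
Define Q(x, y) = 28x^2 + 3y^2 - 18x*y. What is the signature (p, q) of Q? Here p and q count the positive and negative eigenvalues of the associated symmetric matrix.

The associated matrix is A = [[28, -9], [-9, 3]].
Congruent diagonalization of A (simultaneous row and column reduction) yields pivots 28, 3/28.
So there are 2 positive pivots.

(2, 0)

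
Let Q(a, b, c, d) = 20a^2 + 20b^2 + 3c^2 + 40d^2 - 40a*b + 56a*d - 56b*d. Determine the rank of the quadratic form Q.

The associated matrix is A = [[20, -20, 0, 28], [-20, 20, 0, -28], [0, 0, 3, 0], [28, -28, 0, 40]].
Symmetric row and column elimination reduces A to a congruent diagonal form with pivots 20, 0, 3, 4/5.
So there are 3 positive, 1 zero pivots.
The rank is the number of nonzero pivots: 3.

3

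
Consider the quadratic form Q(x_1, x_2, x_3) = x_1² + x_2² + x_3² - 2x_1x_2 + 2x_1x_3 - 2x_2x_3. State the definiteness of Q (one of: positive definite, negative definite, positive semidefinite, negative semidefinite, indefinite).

positive semidefinite

Write A = [[1, -1, 1], [-1, 1, -1], [1, -1, 1]].
Congruent diagonalization of A (simultaneous row and column reduction) yields pivots 1, 0, 0.
That gives 1 positive, 2 zero pivots.
Hence Q is positive semidefinite.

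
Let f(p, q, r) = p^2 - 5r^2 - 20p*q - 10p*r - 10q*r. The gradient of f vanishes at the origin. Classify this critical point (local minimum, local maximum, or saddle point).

The Hessian at the origin is H = [[2, -20, -10], [-20, 0, -10], [-10, -10, -10]].
Congruent diagonalization of H (simultaneous row and column reduction) yields pivots 2, -200, 1/2.
Counting signs: 2 positive, 1 negative.
H is indefinite, so the origin is a saddle point.

saddle point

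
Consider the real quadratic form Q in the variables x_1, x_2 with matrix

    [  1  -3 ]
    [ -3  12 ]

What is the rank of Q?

An LDLᵀ factorisation of A has diagonal entries 1, 3.
That gives 2 positive pivots.
The rank is the number of nonzero pivots: 2.

2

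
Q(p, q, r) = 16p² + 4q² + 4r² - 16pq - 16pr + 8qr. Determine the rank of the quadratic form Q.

1

The symmetric matrix is A = [[16, -8, -8], [-8, 4, 4], [-8, 4, 4]].
Applying the same elementary operations to the rows and columns of A produces a congruent diagonal matrix with entries 16, 0, 0.
That gives 1 positive, 2 zero pivots.
The rank is the number of nonzero pivots: 1.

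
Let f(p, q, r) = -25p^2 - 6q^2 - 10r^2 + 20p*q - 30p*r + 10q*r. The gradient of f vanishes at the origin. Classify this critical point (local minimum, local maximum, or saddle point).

The Hessian at the origin is H = [[-50, 20, -30], [20, -12, 10], [-30, 10, -20]].
Symmetric row and column elimination reduces H to a congruent diagonal form with pivots -50, -4, -1.
So there are 3 negative pivots.
H is negative definite, so the origin is a strict local maximum.

local maximum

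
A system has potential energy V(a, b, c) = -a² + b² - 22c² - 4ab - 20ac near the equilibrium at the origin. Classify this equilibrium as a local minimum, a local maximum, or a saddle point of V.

The Hessian at the origin is H = [[-2, -4, -20], [-4, 2, 0], [-20, 0, -44]].
An LDLᵀ factorisation of H has diagonal entries -2, 10, -4.
Counting signs: 1 positive, 2 negative.
H is indefinite, so the origin is a saddle point.

saddle point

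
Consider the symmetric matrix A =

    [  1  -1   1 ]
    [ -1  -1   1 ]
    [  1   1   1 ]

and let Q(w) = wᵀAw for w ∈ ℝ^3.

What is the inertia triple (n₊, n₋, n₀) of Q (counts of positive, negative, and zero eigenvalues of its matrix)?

Congruent diagonalization of A (simultaneous row and column reduction) yields pivots 1, -2, 2.
Counting signs: 2 positive, 1 negative.

(2, 1, 0)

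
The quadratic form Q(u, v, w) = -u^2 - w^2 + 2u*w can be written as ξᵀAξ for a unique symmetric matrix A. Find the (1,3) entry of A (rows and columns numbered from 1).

The coefficient of u·w in Q is 2. For a symmetric A this equals A[1,3] + A[3,1] = 2·A[1,3].
So A[1,3] = 2/2 = 1.

1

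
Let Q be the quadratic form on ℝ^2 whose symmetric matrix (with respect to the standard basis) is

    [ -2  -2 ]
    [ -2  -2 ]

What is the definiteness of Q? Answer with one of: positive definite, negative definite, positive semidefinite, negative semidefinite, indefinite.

negative semidefinite

Applying the same elementary operations to the rows and columns of A produces a congruent diagonal matrix with entries -2, 0.
That gives 1 negative, 1 zero pivots.
Hence Q is negative semidefinite.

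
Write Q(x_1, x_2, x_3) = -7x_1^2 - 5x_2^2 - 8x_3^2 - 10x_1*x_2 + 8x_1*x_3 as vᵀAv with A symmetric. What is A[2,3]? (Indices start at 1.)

The coefficient of x_2·x_3 in Q is 0. For a symmetric A this equals A[2,3] + A[3,2] = 2·A[2,3].
So A[2,3] = 0/2 = 0.

0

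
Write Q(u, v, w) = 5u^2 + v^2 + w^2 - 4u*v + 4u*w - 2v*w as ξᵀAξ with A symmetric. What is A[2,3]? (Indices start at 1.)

-1

The coefficient of v·w in Q is -2. For a symmetric A this equals A[2,3] + A[3,2] = 2·A[2,3].
So A[2,3] = -2/2 = -1.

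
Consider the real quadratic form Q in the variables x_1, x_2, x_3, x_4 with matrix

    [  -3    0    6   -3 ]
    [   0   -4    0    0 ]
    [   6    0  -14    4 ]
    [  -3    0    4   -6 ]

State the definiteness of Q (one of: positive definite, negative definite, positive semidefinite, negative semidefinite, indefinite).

Leading principal minors: Δ_1 = -3, Δ_2 = 12, Δ_3 = -24, Δ_4 = 24.
The signs alternate starting with Δ_1 < 0, so by Sylvester's criterion Q is negative definite.

negative definite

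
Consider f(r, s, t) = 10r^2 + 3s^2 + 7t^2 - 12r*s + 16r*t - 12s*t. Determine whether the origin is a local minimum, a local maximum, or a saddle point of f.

saddle point

The Hessian at the origin is H = [[20, -12, 16], [-12, 6, -12], [16, -12, 14]].
Congruent diagonalization of H (simultaneous row and column reduction) yields pivots 20, -6/5, 6.
That gives 2 positive, 1 negative pivots.
H is indefinite, so the origin is a saddle point.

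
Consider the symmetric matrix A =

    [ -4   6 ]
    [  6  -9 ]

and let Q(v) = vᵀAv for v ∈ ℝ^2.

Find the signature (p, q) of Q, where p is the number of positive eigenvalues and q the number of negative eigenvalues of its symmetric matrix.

Applying the same elementary operations to the rows and columns of A produces a congruent diagonal matrix with entries -4, 0.
So there are 1 negative, 1 zero pivots.

(0, 1)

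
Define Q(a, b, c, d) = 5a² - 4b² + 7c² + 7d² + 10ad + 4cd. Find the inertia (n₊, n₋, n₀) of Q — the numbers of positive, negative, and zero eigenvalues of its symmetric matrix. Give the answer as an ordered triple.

(3, 1, 0)

The symmetric matrix is A = [[5, 0, 0, 5], [0, -4, 0, 0], [0, 0, 7, 2], [5, 0, 2, 7]].
Congruent diagonalization of A (simultaneous row and column reduction) yields pivots 5, -4, 7, 10/7.
That gives 3 positive, 1 negative pivots.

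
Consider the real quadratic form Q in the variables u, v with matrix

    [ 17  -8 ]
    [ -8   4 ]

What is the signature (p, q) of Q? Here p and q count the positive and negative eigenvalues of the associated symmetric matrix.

(2, 0)

Congruent diagonalization of A (simultaneous row and column reduction) yields pivots 17, 4/17.
So there are 2 positive pivots.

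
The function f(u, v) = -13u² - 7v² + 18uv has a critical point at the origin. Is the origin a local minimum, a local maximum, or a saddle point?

local maximum

The Hessian at the origin is H = [[-26, 18], [18, -14]].
det H = -26·-14 − (18)² = 40 > 0 and H[1,1] = -26 < 0, so H is negative definite.
Therefore the origin is a local maximum.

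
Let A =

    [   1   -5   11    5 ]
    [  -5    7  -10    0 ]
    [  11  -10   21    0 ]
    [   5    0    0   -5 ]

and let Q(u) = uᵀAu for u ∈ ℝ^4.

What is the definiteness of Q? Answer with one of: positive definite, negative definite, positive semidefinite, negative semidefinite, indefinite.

indefinite

Applying the same elementary operations to the rows and columns of A produces a congruent diagonal matrix with entries 1, -18, 25/2, 2/9.
Counting signs: 3 positive, 1 negative.
Hence Q is indefinite.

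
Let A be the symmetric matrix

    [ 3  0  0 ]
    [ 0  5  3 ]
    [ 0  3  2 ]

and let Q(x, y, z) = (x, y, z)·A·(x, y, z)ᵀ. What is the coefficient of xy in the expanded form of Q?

0

The coefficient of xy is A[1,2] + A[2,1] = 2·0 = 0.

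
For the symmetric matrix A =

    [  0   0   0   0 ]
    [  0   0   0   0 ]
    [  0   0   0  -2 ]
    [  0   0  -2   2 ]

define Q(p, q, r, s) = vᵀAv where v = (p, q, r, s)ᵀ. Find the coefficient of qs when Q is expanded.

The coefficient of qs is A[2,4] + A[4,2] = 2·0 = 0.

0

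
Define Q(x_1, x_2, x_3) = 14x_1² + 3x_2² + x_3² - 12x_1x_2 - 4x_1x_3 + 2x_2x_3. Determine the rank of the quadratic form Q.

The associated matrix is A = [[14, -6, -2], [-6, 3, 1], [-2, 1, 1]].
Applying the same elementary operations to the rows and columns of A produces a congruent diagonal matrix with entries 14, 3/7, 2/3.
That gives 3 positive pivots.
The rank is the number of nonzero pivots: 3.

3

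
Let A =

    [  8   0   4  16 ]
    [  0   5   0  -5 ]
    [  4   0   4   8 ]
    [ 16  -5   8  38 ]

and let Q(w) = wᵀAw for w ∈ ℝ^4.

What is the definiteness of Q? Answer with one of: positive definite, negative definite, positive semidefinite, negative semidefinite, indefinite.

Leading principal minors: Δ_1 = 8, Δ_2 = 40, Δ_3 = 80, Δ_4 = 80.
All leading principal minors are positive, so by Sylvester's criterion Q is positive definite.

positive definite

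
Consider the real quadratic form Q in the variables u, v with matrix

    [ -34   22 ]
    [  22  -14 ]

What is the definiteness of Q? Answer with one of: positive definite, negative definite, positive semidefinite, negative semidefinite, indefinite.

Symmetric row and column elimination reduces A to a congruent diagonal form with pivots -34, 4/17.
Counting signs: 1 positive, 1 negative.
Hence Q is indefinite.

indefinite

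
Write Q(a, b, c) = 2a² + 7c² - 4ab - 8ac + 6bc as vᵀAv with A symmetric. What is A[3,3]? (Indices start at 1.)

The coefficient of c² in Q is 7, and that is exactly A[3,3].

7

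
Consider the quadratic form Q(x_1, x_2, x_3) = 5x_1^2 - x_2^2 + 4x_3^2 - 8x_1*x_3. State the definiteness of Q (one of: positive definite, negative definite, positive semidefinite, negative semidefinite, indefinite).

indefinite

The symmetric matrix is A = [[5, 0, -4], [0, -1, 0], [-4, 0, 4]].
Applying the same elementary operations to the rows and columns of A produces a congruent diagonal matrix with entries 5, -1, 4/5.
That gives 2 positive, 1 negative pivots.
Hence Q is indefinite.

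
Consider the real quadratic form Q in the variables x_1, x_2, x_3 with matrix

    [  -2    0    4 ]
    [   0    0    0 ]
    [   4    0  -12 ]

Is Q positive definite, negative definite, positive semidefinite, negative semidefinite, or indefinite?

Symmetric row and column elimination reduces A to a congruent diagonal form with pivots -2, 0, -4.
So there are 2 negative, 1 zero pivots.
Hence Q is negative semidefinite.

negative semidefinite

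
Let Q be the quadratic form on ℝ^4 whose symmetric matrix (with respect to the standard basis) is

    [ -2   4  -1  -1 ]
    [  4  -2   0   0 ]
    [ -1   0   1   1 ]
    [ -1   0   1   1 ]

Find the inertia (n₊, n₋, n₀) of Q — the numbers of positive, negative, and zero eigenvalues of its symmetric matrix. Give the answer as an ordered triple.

(2, 1, 1)

Applying the same elementary operations to the rows and columns of A produces a congruent diagonal matrix with entries -2, 6, 5/6, 0.
Counting signs: 2 positive, 1 negative, 1 zero.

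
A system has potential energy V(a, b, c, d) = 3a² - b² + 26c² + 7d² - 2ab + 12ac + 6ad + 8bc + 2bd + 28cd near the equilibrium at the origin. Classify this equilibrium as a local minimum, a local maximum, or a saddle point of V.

The Hessian at the origin is H = [[6, -2, 12, 6], [-2, -2, 8, 2], [12, 8, 52, 28], [6, 2, 28, 14]].
Congruent diagonalization of H (simultaneous row and column reduction) yields pivots 6, -8/3, 82, -4/41.
Counting signs: 2 positive, 2 negative.
H is indefinite, so the origin is a saddle point.

saddle point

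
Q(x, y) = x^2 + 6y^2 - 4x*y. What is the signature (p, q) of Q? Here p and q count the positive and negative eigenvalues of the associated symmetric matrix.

(2, 0)

The symmetric matrix is A = [[1, -2], [-2, 6]].
Symmetric row and column elimination reduces A to a congruent diagonal form with pivots 1, 2.
Counting signs: 2 positive.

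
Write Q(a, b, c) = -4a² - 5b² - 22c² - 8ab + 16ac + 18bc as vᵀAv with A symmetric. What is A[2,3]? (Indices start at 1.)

9

The coefficient of b·c in Q is 18. For a symmetric A this equals A[2,3] + A[3,2] = 2·A[2,3].
So A[2,3] = 18/2 = 9.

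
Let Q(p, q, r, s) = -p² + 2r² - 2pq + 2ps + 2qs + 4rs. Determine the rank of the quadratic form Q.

Write A = [[-1, -1, 0, 1], [-1, 0, 0, 1], [0, 0, 2, 2], [1, 1, 2, 0]].
Congruent diagonalization of A (simultaneous row and column reduction) yields pivots -1, 1, 2, -1.
So there are 2 positive, 2 negative pivots.
The rank is the number of nonzero pivots: 4.

4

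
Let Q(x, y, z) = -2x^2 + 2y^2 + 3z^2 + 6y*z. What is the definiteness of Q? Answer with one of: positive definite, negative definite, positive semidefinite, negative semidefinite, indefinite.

indefinite

Write A = [[-2, 0, 0], [0, 2, 3], [0, 3, 3]].
An LDLᵀ factorisation of A has diagonal entries -2, 2, -3/2.
That gives 1 positive, 2 negative pivots.
Hence Q is indefinite.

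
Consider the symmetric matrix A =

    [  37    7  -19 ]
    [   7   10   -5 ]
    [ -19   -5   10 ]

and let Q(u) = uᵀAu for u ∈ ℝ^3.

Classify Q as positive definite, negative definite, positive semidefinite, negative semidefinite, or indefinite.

positive definite

Symmetric row and column elimination reduces A to a congruent diagonal form with pivots 37, 321/37, 5/321.
That gives 3 positive pivots.
Hence Q is positive definite.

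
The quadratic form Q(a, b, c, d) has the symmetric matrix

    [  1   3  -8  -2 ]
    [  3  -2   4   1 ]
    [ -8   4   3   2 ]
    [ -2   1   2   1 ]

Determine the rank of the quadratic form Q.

An LDLᵀ factorisation of A has diagonal entries 1, -11, 113/11, 4/113.
That gives 3 positive, 1 negative pivots.
The rank is the number of nonzero pivots: 4.

4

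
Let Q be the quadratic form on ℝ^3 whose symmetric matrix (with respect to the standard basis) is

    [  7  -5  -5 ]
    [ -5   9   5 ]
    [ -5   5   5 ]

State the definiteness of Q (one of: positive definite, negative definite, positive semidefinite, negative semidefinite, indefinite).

positive definite

An LDLᵀ factorisation of A has diagonal entries 7, 38/7, 20/19.
So there are 3 positive pivots.
Hence Q is positive definite.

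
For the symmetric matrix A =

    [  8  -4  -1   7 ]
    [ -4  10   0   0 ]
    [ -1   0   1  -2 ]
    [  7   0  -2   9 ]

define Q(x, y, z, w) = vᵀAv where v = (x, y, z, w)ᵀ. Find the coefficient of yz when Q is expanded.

The coefficient of yz is A[2,3] + A[3,2] = 2·0 = 0.

0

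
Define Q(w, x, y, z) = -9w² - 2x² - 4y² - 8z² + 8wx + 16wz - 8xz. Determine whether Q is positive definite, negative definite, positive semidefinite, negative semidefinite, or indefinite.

negative semidefinite

The associated matrix is A = [[-9, 4, 0, 8], [4, -2, 0, -4], [0, 0, -4, 0], [8, -4, 0, -8]].
Applying the same elementary operations to the rows and columns of A produces a congruent diagonal matrix with entries -9, -2/9, -4, 0.
Counting signs: 3 negative, 1 zero.
Hence Q is negative semidefinite.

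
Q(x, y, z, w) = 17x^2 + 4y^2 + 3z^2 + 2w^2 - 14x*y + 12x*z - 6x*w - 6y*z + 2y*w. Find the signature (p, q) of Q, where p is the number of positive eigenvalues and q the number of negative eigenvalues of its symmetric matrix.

Write A = [[17, -7, 6, -3], [-7, 4, -3, 1], [6, -3, 3, 0], [-3, 1, 0, 2]].
Applying the same elementary operations to the rows and columns of A produces a congruent diagonal matrix with entries 17, 19/17, 12/19, 0.
Counting signs: 3 positive, 1 zero.

(3, 0)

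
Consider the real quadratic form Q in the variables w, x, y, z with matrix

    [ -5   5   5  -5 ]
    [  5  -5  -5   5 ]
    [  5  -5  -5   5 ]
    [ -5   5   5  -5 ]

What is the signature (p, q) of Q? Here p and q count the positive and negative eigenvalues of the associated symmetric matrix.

Row-reducing A symmetrically gives the diagonal entries -5, 0, 0, 0.
So there are 1 negative, 3 zero pivots.

(0, 1)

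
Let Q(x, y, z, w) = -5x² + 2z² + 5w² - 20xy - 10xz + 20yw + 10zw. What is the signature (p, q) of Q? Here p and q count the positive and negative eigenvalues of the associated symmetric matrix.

Write A = [[-5, -10, -5, 0], [-10, 0, 0, 10], [-5, 0, 2, 5], [0, 10, 5, 5]].
Applying the same elementary operations to the rows and columns of A produces a congruent diagonal matrix with entries -5, 20, 2, 0.
That gives 2 positive, 1 negative, 1 zero pivots.

(2, 1)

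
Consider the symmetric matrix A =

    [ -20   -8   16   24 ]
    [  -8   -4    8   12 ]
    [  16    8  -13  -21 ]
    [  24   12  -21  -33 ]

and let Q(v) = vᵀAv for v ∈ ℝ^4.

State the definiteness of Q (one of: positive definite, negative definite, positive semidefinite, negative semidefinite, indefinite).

Row-reducing A symmetrically gives the diagonal entries -20, -4/5, 3, 0.
So there are 1 positive, 2 negative, 1 zero pivots.
Hence Q is indefinite.

indefinite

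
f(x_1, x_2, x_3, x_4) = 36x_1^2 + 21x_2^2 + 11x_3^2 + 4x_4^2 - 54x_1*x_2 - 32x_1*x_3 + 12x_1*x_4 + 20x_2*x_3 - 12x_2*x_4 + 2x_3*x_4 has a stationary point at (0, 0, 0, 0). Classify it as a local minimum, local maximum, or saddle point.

saddle point

The Hessian at the origin is H = [[72, -54, -32, 12], [-54, 42, 20, -12], [-32, 20, 22, 2], [12, -12, 2, 8]].
Row-reducing H symmetrically gives the diagonal entries 72, 3/2, -26/9, 2/13.
So there are 3 positive, 1 negative pivots.
H is indefinite, so the origin is a saddle point.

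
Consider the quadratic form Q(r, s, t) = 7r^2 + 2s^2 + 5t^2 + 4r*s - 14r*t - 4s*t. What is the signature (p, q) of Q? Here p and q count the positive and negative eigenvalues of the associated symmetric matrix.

Write A = [[7, 2, -7], [2, 2, -2], [-7, -2, 5]].
Applying the same elementary operations to the rows and columns of A produces a congruent diagonal matrix with entries 7, 10/7, -2.
That gives 2 positive, 1 negative pivots.

(2, 1)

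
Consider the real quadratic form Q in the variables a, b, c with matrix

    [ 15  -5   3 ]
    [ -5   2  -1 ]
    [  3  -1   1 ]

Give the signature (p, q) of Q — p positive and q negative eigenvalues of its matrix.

(3, 0)

Applying the same elementary operations to the rows and columns of A produces a congruent diagonal matrix with entries 15, 1/3, 2/5.
Counting signs: 3 positive.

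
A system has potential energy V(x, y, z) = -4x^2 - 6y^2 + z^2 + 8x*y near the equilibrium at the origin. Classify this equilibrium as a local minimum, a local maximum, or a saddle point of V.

The Hessian at the origin is H = [[-8, 8, 0], [8, -12, 0], [0, 0, 2]].
Applying the same elementary operations to the rows and columns of H produces a congruent diagonal matrix with entries -8, -4, 2.
Counting signs: 1 positive, 2 negative.
H is indefinite, so the origin is a saddle point.

saddle point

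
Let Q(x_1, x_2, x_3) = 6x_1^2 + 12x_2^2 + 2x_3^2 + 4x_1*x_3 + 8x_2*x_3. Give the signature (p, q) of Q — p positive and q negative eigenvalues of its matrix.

The symmetric matrix is A = [[6, 0, 2], [0, 12, 4], [2, 4, 2]].
Applying the same elementary operations to the rows and columns of A produces a congruent diagonal matrix with entries 6, 12, 0.
That gives 2 positive, 1 zero pivots.

(2, 0)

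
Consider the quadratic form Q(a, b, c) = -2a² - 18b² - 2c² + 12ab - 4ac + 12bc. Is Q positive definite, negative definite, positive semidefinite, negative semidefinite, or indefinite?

negative semidefinite

The associated matrix is A = [[-2, 6, -2], [6, -18, 6], [-2, 6, -2]].
Row-reducing A symmetrically gives the diagonal entries -2, 0, 0.
Counting signs: 1 negative, 2 zero.
Hence Q is negative semidefinite.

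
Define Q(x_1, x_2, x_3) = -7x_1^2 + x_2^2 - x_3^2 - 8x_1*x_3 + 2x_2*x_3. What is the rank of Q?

The symmetric matrix is A = [[-7, 0, -4], [0, 1, 1], [-4, 1, -1]].
An LDLᵀ factorisation of A has diagonal entries -7, 1, 2/7.
So there are 2 positive, 1 negative pivots.
The rank is the number of nonzero pivots: 3.

3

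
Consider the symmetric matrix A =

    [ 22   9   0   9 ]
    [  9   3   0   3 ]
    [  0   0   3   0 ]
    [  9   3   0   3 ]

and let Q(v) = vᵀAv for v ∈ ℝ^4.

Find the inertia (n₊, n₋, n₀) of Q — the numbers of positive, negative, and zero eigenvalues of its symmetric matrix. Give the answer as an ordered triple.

Row-reducing A symmetrically gives the diagonal entries 22, -15/22, 3, 0.
So there are 2 positive, 1 negative, 1 zero pivots.

(2, 1, 1)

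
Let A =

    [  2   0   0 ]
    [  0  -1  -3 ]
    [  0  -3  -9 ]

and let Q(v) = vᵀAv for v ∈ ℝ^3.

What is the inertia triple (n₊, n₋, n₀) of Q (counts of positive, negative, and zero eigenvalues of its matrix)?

Row-reducing A symmetrically gives the diagonal entries 2, -1, 0.
Counting signs: 1 positive, 1 negative, 1 zero.

(1, 1, 1)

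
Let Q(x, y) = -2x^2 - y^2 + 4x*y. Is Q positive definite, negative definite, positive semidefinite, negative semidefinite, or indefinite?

indefinite

The associated matrix is A = [[-2, 2], [2, -1]].
Congruent diagonalization of A (simultaneous row and column reduction) yields pivots -2, 1.
That gives 1 positive, 1 negative pivots.
Hence Q is indefinite.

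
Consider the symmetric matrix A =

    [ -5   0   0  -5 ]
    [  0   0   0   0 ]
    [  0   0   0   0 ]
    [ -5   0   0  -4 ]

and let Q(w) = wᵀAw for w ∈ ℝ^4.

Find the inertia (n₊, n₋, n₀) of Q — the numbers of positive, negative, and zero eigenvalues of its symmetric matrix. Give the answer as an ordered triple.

Applying the same elementary operations to the rows and columns of A produces a congruent diagonal matrix with entries -5, 0, 0, 1.
Counting signs: 1 positive, 1 negative, 2 zero.

(1, 1, 2)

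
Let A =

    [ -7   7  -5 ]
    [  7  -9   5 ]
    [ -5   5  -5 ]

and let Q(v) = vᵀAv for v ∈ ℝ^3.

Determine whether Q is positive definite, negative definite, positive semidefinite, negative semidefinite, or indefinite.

Leading principal minors: Δ_1 = -7, Δ_2 = 14, Δ_3 = -20.
The signs alternate starting with Δ_1 < 0, so by Sylvester's criterion Q is negative definite.

negative definite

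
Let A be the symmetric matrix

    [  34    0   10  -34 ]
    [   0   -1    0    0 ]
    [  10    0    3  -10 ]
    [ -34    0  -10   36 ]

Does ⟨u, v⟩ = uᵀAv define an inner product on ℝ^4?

no

Symmetric row and column elimination reduces A to a congruent diagonal form with pivots 34, -1, 1/17, 2.
Counting signs: 3 positive, 1 negative.
Hence Q is indefinite.
⟨·,·⟩ is an inner product exactly when A is positive definite.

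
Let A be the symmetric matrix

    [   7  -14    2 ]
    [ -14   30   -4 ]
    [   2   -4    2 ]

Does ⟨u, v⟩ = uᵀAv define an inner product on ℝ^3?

yes

Symmetric row and column elimination reduces A to a congruent diagonal form with pivots 7, 2, 10/7.
Counting signs: 3 positive.
Hence Q is positive definite.
⟨·,·⟩ is an inner product exactly when A is positive definite.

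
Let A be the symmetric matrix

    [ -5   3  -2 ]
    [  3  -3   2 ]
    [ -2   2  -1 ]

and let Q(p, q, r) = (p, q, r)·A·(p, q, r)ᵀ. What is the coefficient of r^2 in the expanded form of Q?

The coefficient of r^2 is the diagonal entry A[3,3] = -1.

-1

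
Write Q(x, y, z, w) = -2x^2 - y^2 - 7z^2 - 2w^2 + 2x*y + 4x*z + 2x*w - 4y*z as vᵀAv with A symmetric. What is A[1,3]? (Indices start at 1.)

The coefficient of x·z in Q is 4. For a symmetric A this equals A[1,3] + A[3,1] = 2·A[1,3].
So A[1,3] = 4/2 = 2.

2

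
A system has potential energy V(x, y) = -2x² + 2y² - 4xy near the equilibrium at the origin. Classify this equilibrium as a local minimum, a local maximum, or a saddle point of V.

saddle point

The Hessian at the origin is H = [[-4, -4], [-4, 4]].
det H = -4·4 − (-4)² = -32 < 0, so H is indefinite.
Therefore the origin is a saddle point.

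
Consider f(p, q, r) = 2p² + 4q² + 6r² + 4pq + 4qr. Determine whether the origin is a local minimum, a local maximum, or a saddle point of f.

The Hessian at the origin is H = [[4, 4, 0], [4, 8, 4], [0, 4, 12]].
An LDLᵀ factorisation of H has diagonal entries 4, 4, 8.
Counting signs: 3 positive.
H is positive definite, so the origin is a strict local minimum.

local minimum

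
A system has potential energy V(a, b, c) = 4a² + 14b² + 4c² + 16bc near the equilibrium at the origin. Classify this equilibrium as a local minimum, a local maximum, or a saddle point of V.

The Hessian at the origin is H = [[8, 0, 0], [0, 28, 16], [0, 16, 8]].
Congruent diagonalization of H (simultaneous row and column reduction) yields pivots 8, 28, -8/7.
That gives 2 positive, 1 negative pivots.
H is indefinite, so the origin is a saddle point.

saddle point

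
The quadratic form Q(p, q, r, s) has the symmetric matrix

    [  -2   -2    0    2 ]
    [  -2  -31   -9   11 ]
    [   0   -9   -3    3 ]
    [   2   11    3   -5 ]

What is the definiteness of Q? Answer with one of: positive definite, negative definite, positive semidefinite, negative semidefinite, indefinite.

Row-reducing A symmetrically gives the diagonal entries -2, -29, -6/29, 0.
So there are 3 negative, 1 zero pivots.
Hence Q is negative semidefinite.

negative semidefinite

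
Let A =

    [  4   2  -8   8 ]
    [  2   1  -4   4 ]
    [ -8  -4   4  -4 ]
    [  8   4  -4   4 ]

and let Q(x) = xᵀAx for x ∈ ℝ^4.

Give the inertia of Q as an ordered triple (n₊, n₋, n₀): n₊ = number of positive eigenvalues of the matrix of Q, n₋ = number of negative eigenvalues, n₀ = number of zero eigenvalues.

(1, 1, 2)

Applying the same elementary operations to the rows and columns of A produces a congruent diagonal matrix with entries 4, 0, -12, 0.
Counting signs: 1 positive, 1 negative, 2 zero.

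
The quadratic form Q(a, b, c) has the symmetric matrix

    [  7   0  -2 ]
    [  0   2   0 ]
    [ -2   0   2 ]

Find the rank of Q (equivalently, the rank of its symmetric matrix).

3

An LDLᵀ factorisation of A has diagonal entries 7, 2, 10/7.
Counting signs: 3 positive.
The rank is the number of nonzero pivots: 3.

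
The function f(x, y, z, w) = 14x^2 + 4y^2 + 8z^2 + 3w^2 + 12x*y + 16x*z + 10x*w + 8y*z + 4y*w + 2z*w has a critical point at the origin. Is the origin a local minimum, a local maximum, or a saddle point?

The Hessian at the origin is H = [[28, 12, 16, 10], [12, 8, 8, 4], [16, 8, 16, 2], [10, 4, 2, 6]].
Symmetric row and column elimination reduces H to a congruent diagonal form with pivots 28, 20/7, 32/5, 3/8.
That gives 4 positive pivots.
H is positive definite, so the origin is a strict local minimum.

local minimum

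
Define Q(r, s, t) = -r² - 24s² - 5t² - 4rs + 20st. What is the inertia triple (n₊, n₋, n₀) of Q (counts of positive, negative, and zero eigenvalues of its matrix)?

(0, 2, 1)

The symmetric matrix is A = [[-1, -2, 0], [-2, -24, 10], [0, 10, -5]].
Symmetric row and column elimination reduces A to a congruent diagonal form with pivots -1, -20, 0.
Counting signs: 2 negative, 1 zero.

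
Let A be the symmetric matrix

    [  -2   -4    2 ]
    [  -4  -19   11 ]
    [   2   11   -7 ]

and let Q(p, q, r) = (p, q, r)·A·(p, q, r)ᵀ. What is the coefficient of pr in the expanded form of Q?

The coefficient of pr is A[1,3] + A[3,1] = 2·2 = 4.

4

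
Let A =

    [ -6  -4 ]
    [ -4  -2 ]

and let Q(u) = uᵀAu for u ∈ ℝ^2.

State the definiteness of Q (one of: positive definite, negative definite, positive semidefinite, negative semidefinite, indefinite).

indefinite

For the 2×2 matrix [[-6, -4], [-4, -2]]: det = -6·-2 − (-4)² = -4, trace = -8.
det < 0 so the eigenvalues have opposite signs; the form is indefinite.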